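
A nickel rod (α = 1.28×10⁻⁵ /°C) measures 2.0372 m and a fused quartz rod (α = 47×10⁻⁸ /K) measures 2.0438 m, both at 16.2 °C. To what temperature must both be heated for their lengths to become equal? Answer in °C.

Equal length when α₁L₁ΔT − α₂L₂ΔT = L₂ − L₁ = 6.60×10⁻³ m
α₁L₁ = 2.607616×10⁻⁵, α₂L₂ = 9.60586×10⁻⁷ → Δ(αL) = 2.5115574×10⁻⁵ m/K
ΔT = 6.60×10⁻³ / 2.5115574×10⁻⁵ = 262.785 K, so T = 16.2 + 262.785 = 278.985 °C

T = 279.0 °C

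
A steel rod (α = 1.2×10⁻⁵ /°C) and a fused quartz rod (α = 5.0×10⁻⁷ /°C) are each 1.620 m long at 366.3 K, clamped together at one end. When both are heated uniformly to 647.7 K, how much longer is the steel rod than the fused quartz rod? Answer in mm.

5.24 mm

ΔT = 281.4 K
steel: ΔL = 1.2×10⁻⁵ × 1.620 m × 281.4 = 5.4704×10⁻³ m = 5.4704 mm
fused quartz: ΔL = 5.0×10⁻⁷ × 1.620 m × 281.4 = 2.2793×10⁻⁴ m = 0.22793 mm
difference = 5.4704 − 0.22793 = 5.24247 mm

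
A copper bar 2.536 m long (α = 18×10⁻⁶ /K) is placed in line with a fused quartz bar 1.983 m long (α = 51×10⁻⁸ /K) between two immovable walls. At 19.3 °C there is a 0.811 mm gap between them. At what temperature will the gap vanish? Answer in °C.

T = 36.7 °C

Gap closes when ΔL₁ + ΔL₂ = 0.811 mm = 8.11×10⁻⁴ m
(α₁L₁ + α₂L₂)ΔT = g
α₁L₁ + α₂L₂ = 18×10⁻⁶×2.536 + 51×10⁻⁸×1.983 = 4.665933×10⁻⁵ m/K
ΔT = 8.11×10⁻⁴ / 4.665933×10⁻⁵ = 17.381 K
T = 19.3 + 17.381 = 36.681 °C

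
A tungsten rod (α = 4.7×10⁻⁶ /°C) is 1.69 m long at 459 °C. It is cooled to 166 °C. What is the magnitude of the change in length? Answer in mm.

|ΔT| = |166 − 459| = 293 K
ΔL = αL₀ΔT = (4.7×10⁻⁶)(1.69)(293) = 2.33×10⁻³ m

ΔL = 2.33 mm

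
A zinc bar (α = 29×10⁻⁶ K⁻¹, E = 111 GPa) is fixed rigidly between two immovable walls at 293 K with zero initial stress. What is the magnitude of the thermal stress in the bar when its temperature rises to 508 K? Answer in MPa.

σ = 692 MPa

Fully constrained: the free strain ε = αΔT is blocked, so σ = Eε = EαΔT.
|ΔT| = 215 K
σ = 111×10⁹ × 29×10⁻⁶ × 215 = 6.92×10⁸ Pa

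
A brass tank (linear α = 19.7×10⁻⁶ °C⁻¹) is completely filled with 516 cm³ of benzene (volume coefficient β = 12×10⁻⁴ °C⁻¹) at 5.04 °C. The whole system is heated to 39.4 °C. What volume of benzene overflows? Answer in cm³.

20.2 cm³

The tank also expands: β_container ≈ 3α = 5.91×10⁻⁵ /K
Net overflow = V₀(β_liq − 3α_cont)ΔT
β − 3α = 1.20×10⁻³ − 5.91×10⁻⁵ = 1.1409×10⁻³ /K; ΔT = 34.36 K
ΔV = 516 × 1.1409×10⁻³ × 34.36 = 20.2 cm³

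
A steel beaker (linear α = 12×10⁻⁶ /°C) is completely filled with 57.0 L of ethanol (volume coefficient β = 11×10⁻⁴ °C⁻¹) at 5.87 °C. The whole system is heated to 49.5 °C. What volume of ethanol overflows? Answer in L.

The beaker also expands: β_container ≈ 3α = 3.6×10⁻⁵ /K
Net overflow = V₀(β_liq − 3α_cont)ΔT
β − 3α = 1.10×10⁻³ − 3.6×10⁻⁵ = 1.064×10⁻³ /K; ΔT = 43.63 K
ΔV = 57.0 × 1.064×10⁻³ × 43.63 = 2.65 L

2.65 L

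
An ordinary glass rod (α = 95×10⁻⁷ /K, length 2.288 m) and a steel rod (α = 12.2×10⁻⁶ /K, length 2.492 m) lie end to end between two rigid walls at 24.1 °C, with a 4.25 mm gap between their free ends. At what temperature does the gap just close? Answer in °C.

T = 106 °C

Gap closes when ΔL₁ + ΔL₂ = 4.25 mm = 4.25×10⁻³ m
(α₁L₁ + α₂L₂)ΔT = g
α₁L₁ + α₂L₂ = 95×10⁻⁷×2.288 + 12.2×10⁻⁶×2.492 = 5.21384×10⁻⁵ m/K
ΔT = 4.25×10⁻³ / 5.21384×10⁻⁵ = 81.51 K
T = 24.1 + 81.51 = 105.61 °C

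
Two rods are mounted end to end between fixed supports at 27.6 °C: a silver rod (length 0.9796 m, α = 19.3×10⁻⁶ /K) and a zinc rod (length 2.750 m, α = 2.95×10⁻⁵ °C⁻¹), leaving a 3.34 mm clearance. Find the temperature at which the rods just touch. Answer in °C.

T = 61.0 °C

α₁L₁ = 1.890628×10⁻⁵ m/K, α₂L₂ = 8.1125×10⁻⁵ m/K → total 1.0003128×10⁻⁴ m/K
ΔT = g/(α₁L₁+α₂L₂) = 3.34×10⁻³ / 1.0003128×10⁻⁴ = 33.390 K
T = 27.6 + 33.390 = 60.990 °C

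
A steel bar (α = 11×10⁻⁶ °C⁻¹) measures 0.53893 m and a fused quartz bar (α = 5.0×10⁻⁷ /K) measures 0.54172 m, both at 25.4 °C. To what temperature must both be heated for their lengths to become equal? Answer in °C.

T = 518.6 °C

Equal length when α₁L₁ΔT − α₂L₂ΔT = L₂ − L₁ = 2.79×10⁻³ m
α₁L₁ = 5.92823×10⁻⁶, α₂L₂ = 2.7086×10⁻⁷ → Δ(αL) = 5.65737×10⁻⁶ m/K
ΔT = 2.79×10⁻³ / 5.65737×10⁻⁶ = 493.162 K, so T = 25.4 + 493.162 = 518.562 °C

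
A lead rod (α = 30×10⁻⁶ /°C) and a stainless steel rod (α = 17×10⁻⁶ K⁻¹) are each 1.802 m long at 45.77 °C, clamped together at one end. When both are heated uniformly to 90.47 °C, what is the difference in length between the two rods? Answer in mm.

ΔT = 44.70 K
lead: ΔL = 30×10⁻⁶ × 1.802 m × 44.70 = 2.4165×10⁻³ m = 2.4165 mm
stainless steel: ΔL = 17×10⁻⁶ × 1.802 m × 44.70 = 1.3693×10⁻³ m = 1.3693 mm
difference = 2.4165 − 1.3693 = 1.0472 mm

1.05 mm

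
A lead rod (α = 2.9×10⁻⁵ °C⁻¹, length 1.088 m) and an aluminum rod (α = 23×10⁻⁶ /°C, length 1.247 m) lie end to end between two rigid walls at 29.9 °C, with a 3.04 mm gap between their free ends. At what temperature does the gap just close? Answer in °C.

Gap closes when ΔL₁ + ΔL₂ = 3.04 mm = 3.04×10⁻³ m
(α₁L₁ + α₂L₂)ΔT = g
α₁L₁ + α₂L₂ = 2.9×10⁻⁵×1.088 + 23×10⁻⁶×1.247 = 6.0233×10⁻⁵ m/K
ΔT = 3.04×10⁻³ / 6.0233×10⁻⁵ = 50.471 K
T = 29.9 + 50.471 = 80.371 °C

T = 80.4 °C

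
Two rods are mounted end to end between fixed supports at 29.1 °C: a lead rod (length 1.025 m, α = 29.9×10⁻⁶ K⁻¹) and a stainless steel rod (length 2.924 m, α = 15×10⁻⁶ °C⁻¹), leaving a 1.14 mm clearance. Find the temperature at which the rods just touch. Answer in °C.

T = 44.4 °C

α₁L₁ = 3.06475×10⁻⁵ m/K, α₂L₂ = 4.386×10⁻⁵ m/K → total 7.45075×10⁻⁵ m/K
ΔT = g/(α₁L₁+α₂L₂) = 1.14×10⁻³ / 7.45075×10⁻⁵ = 15.300 K
T = 29.1 + 15.300 = 44.400 °C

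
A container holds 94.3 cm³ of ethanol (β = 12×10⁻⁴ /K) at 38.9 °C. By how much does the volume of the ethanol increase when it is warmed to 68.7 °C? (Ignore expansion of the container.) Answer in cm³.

ΔV = 3.37 cm³

|ΔT| = |68.7 − 38.9| = 29.8 K
ΔV = βV₀ΔT = (12×10⁻⁴)(94.3)(29.8) = 3.37 cm³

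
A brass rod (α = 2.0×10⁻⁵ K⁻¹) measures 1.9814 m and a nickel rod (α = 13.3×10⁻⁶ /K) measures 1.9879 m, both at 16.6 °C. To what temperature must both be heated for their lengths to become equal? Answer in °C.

Equal length when α₁L₁ΔT − α₂L₂ΔT = L₂ − L₁ = 6.50×10⁻³ m
α₁L₁ = 3.9628×10⁻⁵, α₂L₂ = 2.643907×10⁻⁵ → Δ(αL) = 1.318893×10⁻⁵ m/K
ΔT = 6.50×10⁻³ / 1.318893×10⁻⁵ = 492.838 K, so T = 16.6 + 492.838 = 509.438 °C

T = 509.4 °C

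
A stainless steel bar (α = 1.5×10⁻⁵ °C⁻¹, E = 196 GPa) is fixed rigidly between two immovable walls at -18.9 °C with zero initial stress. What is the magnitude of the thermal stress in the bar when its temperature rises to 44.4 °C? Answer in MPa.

Fully constrained: the free strain ε = αΔT is blocked, so σ = Eε = EαΔT.
|ΔT| = 63.3 K
σ = 196×10⁹ × 1.5×10⁻⁵ × 63.3 = 1.86×10⁸ Pa

σ = 186 MPa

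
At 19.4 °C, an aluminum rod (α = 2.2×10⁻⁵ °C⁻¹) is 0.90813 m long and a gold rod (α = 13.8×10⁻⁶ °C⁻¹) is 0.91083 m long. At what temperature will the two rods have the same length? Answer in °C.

T = 383.8 °C

L₁(1 + α₁ΔT) = L₂(1 + α₂ΔT) ⇒ ΔT = (L₂ − L₁)/(α₁L₁ − α₂L₂)
L₂ − L₁ = 0.91083 − 0.90813 = 2.70×10⁻³ m
α₁L₁ − α₂L₂ = 2.2×10⁻⁵×0.90813 − 13.8×10⁻⁶×0.91083 = 7.409406×10⁻⁶ m/K
ΔT = 2.70×10⁻³ / 7.409406×10⁻⁶ = 364.402 K
T = 19.4 + 364.402 = 383.802 °C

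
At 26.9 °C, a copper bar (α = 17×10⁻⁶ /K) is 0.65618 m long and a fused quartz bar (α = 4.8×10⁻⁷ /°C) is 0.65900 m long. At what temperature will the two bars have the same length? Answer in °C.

T = 287.1 °C

L₁(1 + α₁ΔT) = L₂(1 + α₂ΔT) ⇒ ΔT = (L₂ − L₁)/(α₁L₁ − α₂L₂)
L₂ − L₁ = 0.65900 − 0.65618 = 2.82×10⁻³ m
α₁L₁ − α₂L₂ = 17×10⁻⁶×0.65618 − 4.8×10⁻⁷×0.65900 = 1.083874×10⁻⁵ m/K
ΔT = 2.82×10⁻³ / 1.083874×10⁻⁵ = 260.178 K
T = 26.9 + 260.178 = 287.078 °C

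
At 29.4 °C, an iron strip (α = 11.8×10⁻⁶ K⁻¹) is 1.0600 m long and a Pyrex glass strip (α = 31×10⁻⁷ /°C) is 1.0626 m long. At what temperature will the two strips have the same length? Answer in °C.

T = 311.6 °C

L₁(1 + α₁ΔT) = L₂(1 + α₂ΔT) ⇒ ΔT = (L₂ − L₁)/(α₁L₁ − α₂L₂)
L₂ − L₁ = 1.0626 − 1.0600 = 2.60×10⁻³ m
α₁L₁ − α₂L₂ = 11.8×10⁻⁶×1.0600 − 31×10⁻⁷×1.0626 = 9.21394×10⁻⁶ m/K
ΔT = 2.60×10⁻³ / 9.21394×10⁻⁶ = 282.181 K
T = 29.4 + 282.181 = 311.581 °C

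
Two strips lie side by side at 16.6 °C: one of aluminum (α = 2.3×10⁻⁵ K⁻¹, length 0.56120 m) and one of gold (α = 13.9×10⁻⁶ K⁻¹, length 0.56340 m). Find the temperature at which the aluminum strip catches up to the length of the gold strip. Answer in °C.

L₁(1 + α₁ΔT) = L₂(1 + α₂ΔT) ⇒ ΔT = (L₂ − L₁)/(α₁L₁ − α₂L₂)
L₂ − L₁ = 0.56340 − 0.56120 = 2.20×10⁻³ m
α₁L₁ − α₂L₂ = 2.3×10⁻⁵×0.56120 − 13.9×10⁻⁶×0.56340 = 5.07634×10⁻⁶ m/K
ΔT = 2.20×10⁻³ / 5.07634×10⁻⁶ = 433.383 K
T = 16.6 + 433.383 = 449.983 °C

T = 450.0 °C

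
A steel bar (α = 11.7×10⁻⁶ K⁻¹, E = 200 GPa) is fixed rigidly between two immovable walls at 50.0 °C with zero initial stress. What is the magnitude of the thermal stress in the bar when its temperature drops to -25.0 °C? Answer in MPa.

Fully constrained: the free strain ε = αΔT is blocked, so σ = Eε = EαΔT.
|ΔT| = 75.0 K
σ = 200×10⁹ × 11.7×10⁻⁶ × 75.0 = 1.75×10⁸ Pa

σ = 175 MPa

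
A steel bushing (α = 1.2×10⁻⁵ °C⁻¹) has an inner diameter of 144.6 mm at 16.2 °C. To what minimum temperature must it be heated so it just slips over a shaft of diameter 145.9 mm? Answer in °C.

T = 765 °C

Required Δd = 145.9 − 144.6 = 1.3 mm
Δd = αd₀ΔT ⇒ ΔT = Δd/(αd₀) = 1.3 / (1.2×10⁻⁵ × 144.6) = 749.19 K
T_min = 16.2 + 749.19 = 765.39 °C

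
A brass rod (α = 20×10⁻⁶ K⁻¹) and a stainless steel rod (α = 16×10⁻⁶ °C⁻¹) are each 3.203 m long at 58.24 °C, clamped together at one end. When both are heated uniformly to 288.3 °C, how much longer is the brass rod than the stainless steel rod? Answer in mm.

ΔT = 230.06 K
brass: ΔL = 20×10⁻⁶ × 3.203 m × 230.06 = 1.4738×10⁻² m = 14.738 mm
stainless steel: ΔL = 16×10⁻⁶ × 3.203 m × 230.06 = 1.1790×10⁻² m = 11.790 mm
difference = 14.738 − 11.790 = 2.948 mm

2.95 mm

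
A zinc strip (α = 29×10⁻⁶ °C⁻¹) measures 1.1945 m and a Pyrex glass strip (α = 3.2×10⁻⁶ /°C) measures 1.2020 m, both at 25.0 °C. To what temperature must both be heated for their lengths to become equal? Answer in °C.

T = 268.6 °C

Equal length when α₁L₁ΔT − α₂L₂ΔT = L₂ − L₁ = 7.50×10⁻³ m
α₁L₁ = 3.46405×10⁻⁵, α₂L₂ = 3.8464×10⁻⁶ → Δ(αL) = 3.07941×10⁻⁵ m/K
ΔT = 7.50×10⁻³ / 3.07941×10⁻⁵ = 243.553 K, so T = 25.0 + 243.553 = 268.553 °C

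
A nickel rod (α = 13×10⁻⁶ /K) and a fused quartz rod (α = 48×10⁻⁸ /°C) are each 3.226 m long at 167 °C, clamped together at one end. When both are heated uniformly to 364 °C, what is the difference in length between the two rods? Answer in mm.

ΔT = 197 K
nickel: ΔL = 13×10⁻⁶ × 3.226 m × 197 = 8.2618×10⁻³ m = 8.2618 mm
fused quartz: ΔL = 48×10⁻⁸ × 3.226 m × 197 = 3.0505×10⁻⁴ m = 0.30505 mm
difference = 8.2618 − 0.30505 = 7.95675 mm

7.96 mm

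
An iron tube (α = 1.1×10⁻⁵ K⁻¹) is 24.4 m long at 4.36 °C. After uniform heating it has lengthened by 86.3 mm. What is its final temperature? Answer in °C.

ΔL = αL₀ΔT ⇒ ΔT = ΔL / (αL₀)
ΔT = 86.3×10⁻³ m / (1.1×10⁻⁵ × 24.4 m) = 321.54 K
T = 4.36 + 321.54 = 325.90 °C

T = 326 °C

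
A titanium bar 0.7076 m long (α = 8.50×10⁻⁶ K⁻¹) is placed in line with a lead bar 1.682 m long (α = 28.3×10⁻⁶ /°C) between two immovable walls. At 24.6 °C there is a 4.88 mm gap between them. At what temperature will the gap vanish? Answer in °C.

α₁L₁ = 6.0146×10⁻⁶ m/K, α₂L₂ = 4.76006×10⁻⁵ m/K → total 5.36152×10⁻⁵ m/K
ΔT = g/(α₁L₁+α₂L₂) = 4.88×10⁻³ / 5.36152×10⁻⁵ = 91.02 K
T = 24.6 + 91.02 = 115.62 °C

T = 116 °C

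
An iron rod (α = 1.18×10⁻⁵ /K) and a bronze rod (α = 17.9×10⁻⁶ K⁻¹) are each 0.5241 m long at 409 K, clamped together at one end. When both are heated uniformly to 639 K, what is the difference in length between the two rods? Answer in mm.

0.735 mm

ΔT = 230 K
iron: ΔL = 1.18×10⁻⁵ × 0.5241 m × 230 = 1.4224×10⁻³ m = 1.4224 mm
bronze: ΔL = 17.9×10⁻⁶ × 0.5241 m × 230 = 2.1577×10⁻³ m = 2.1577 mm
difference = 2.1577 − 1.4224 = 0.7353 mm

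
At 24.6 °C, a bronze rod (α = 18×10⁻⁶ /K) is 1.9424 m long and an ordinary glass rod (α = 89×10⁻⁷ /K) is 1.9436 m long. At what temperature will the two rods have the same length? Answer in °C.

T = 92.53 °C

Equal length when α₁L₁ΔT − α₂L₂ΔT = L₂ − L₁ = 1.20×10⁻³ m
α₁L₁ = 3.49632×10⁻⁵, α₂L₂ = 1.729804×10⁻⁵ → Δ(αL) = 1.766516×10⁻⁵ m/K
ΔT = 1.20×10⁻³ / 1.766516×10⁻⁵ = 67.9303 K, so T = 24.6 + 67.9303 = 92.5303 °C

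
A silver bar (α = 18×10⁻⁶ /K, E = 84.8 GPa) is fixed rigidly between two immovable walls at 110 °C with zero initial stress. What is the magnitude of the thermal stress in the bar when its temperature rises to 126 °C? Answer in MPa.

σ = 24.4 MPa

Fully constrained: the free strain ε = αΔT is blocked, so σ = Eε = EαΔT.
|ΔT| = 16 K
σ = 84.8×10⁹ × 18×10⁻⁶ × 16 = 2.44×10⁷ Pa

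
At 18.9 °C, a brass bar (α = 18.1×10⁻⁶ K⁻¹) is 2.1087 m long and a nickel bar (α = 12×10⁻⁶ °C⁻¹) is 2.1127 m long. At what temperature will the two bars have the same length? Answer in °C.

L₁(1 + α₁ΔT) = L₂(1 + α₂ΔT) ⇒ ΔT = (L₂ − L₁)/(α₁L₁ − α₂L₂)
L₂ − L₁ = 2.1127 − 2.1087 = 4.00×10⁻³ m
α₁L₁ − α₂L₂ = 18.1×10⁻⁶×2.1087 − 12×10⁻⁶×2.1127 = 1.281507×10⁻⁵ m/K
ΔT = 4.00×10⁻³ / 1.281507×10⁻⁵ = 312.133 K
T = 18.9 + 312.133 = 331.033 °C

T = 331.0 °C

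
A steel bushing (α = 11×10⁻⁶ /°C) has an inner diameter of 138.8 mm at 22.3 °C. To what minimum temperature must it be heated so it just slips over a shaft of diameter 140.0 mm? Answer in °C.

T = 808 °C

Required Δd = 140.0 − 138.8 = 1.2 mm
Δd = αd₀ΔT ⇒ ΔT = Δd/(αd₀) = 1.2 / (11×10⁻⁶ × 138.8) = 785.96 K
T_min = 22.3 + 785.96 = 808.26 °C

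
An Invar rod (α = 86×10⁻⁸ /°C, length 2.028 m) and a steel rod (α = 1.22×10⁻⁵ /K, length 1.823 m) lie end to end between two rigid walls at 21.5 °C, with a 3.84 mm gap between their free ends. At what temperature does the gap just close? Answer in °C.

α₁L₁ = 1.74408×10⁻⁶ m/K, α₂L₂ = 2.22406×10⁻⁵ m/K → total 2.398468×10⁻⁵ m/K
ΔT = g/(α₁L₁+α₂L₂) = 3.84×10⁻³ / 2.398468×10⁻⁵ = 160.10 K
T = 21.5 + 160.10 = 181.60 °C

T = 182 °C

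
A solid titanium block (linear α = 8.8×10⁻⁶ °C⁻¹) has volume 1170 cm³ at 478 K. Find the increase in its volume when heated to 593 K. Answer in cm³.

Isotropic solid: β ≈ 3α = 2.6×10⁻⁵ /K; ΔT = 115 K
ΔV = 3αV₀ΔT = 3(8.8×10⁻⁶)(1170)(115) = 3.55 cm³

ΔV = 3.55 cm³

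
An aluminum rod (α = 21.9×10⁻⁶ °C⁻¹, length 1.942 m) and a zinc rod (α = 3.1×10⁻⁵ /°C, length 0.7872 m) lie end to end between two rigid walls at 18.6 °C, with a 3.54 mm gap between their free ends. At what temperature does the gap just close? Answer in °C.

α₁L₁ = 4.25298×10⁻⁵ m/K, α₂L₂ = 2.44032×10⁻⁵ m/K → total 6.6933×10⁻⁵ m/K
ΔT = g/(α₁L₁+α₂L₂) = 3.54×10⁻³ / 6.6933×10⁻⁵ = 52.889 K
T = 18.6 + 52.889 = 71.489 °C

T = 71.5 °C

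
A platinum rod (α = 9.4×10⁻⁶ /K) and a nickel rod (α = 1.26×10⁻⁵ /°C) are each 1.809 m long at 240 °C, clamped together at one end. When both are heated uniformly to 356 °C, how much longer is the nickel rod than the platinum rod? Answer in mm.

0.672 mm

ΔT = 116 K
platinum: ΔL = 9.4×10⁻⁶ × 1.809 m × 116 = 1.9725×10⁻³ m = 1.9725 mm
nickel: ΔL = 1.26×10⁻⁵ × 1.809 m × 116 = 2.6440×10⁻³ m = 2.6440 mm
difference = 2.6440 − 1.9725 = 0.6715 mm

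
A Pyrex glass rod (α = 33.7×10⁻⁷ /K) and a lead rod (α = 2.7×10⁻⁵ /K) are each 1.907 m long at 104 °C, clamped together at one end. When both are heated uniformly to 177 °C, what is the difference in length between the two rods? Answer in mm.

ΔT = 73 K
Pyrex glass: ΔL = 33.7×10⁻⁷ × 1.907 m × 73 = 4.6914×10⁻⁴ m = 0.46914 mm
lead: ΔL = 2.7×10⁻⁵ × 1.907 m × 73 = 3.7587×10⁻³ m = 3.7587 mm
difference = 3.7587 − 0.46914 = 3.28956 mm

3.29 mm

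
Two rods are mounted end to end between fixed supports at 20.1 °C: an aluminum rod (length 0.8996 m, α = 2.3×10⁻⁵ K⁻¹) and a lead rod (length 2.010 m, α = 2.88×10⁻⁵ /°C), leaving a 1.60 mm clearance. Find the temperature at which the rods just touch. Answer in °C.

T = 40.5 °C

Gap closes when ΔL₁ + ΔL₂ = 1.60 mm = 1.60×10⁻³ m
(α₁L₁ + α₂L₂)ΔT = g
α₁L₁ + α₂L₂ = 2.3×10⁻⁵×0.8996 + 2.88×10⁻⁵×2.010 = 7.85788×10⁻⁵ m/K
ΔT = 1.60×10⁻³ / 7.85788×10⁻⁵ = 20.362 K
T = 20.1 + 20.362 = 40.462 °C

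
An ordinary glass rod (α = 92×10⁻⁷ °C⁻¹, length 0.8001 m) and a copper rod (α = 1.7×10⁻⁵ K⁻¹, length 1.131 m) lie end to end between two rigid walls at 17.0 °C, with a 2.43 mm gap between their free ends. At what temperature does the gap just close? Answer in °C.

α₁L₁ = 7.36092×10⁻⁶ m/K, α₂L₂ = 1.9227×10⁻⁵ m/K → total 2.658792×10⁻⁵ m/K
ΔT = g/(α₁L₁+α₂L₂) = 2.43×10⁻³ / 2.658792×10⁻⁵ = 91.39 K
T = 17.0 + 91.39 = 108.39 °C

T = 108 °C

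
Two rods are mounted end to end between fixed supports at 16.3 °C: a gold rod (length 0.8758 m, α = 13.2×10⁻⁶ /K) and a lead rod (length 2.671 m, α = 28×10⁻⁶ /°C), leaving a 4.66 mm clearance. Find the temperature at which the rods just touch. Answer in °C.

Gap closes when ΔL₁ + ΔL₂ = 4.66 mm = 4.66×10⁻³ m
(α₁L₁ + α₂L₂)ΔT = g
α₁L₁ + α₂L₂ = 13.2×10⁻⁶×0.8758 + 28×10⁻⁶×2.671 = 8.634856×10⁻⁵ m/K
ΔT = 4.66×10⁻³ / 8.634856×10⁻⁵ = 53.967 K
T = 16.3 + 53.967 = 70.267 °C

T = 70.3 °C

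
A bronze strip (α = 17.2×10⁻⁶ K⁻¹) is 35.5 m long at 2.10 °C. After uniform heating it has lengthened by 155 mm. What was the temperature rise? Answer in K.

ΔL = αL₀ΔT ⇒ ΔT = ΔL / (αL₀)
ΔT = 155×10⁻³ m / (17.2×10⁻⁶ × 35.5 m) = 253.85 K

ΔT = 254 K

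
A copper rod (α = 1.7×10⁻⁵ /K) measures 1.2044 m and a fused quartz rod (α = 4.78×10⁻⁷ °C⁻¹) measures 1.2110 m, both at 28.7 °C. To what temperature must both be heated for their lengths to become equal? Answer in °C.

T = 360.4 °C

L₁(1 + α₁ΔT) = L₂(1 + α₂ΔT) ⇒ ΔT = (L₂ − L₁)/(α₁L₁ − α₂L₂)
L₂ − L₁ = 1.2110 − 1.2044 = 6.60×10⁻³ m
α₁L₁ − α₂L₂ = 1.7×10⁻⁵×1.2044 − 4.78×10⁻⁷×1.2110 = 1.9895942×10⁻⁵ m/K
ΔT = 6.60×10⁻³ / 1.9895942×10⁻⁵ = 331.726 K
T = 28.7 + 331.726 = 360.426 °C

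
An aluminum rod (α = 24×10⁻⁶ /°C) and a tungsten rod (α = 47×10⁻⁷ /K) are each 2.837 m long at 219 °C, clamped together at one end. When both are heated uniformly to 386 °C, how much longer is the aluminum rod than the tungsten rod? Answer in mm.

ΔT = 167 K
aluminum: ΔL = 24×10⁻⁶ × 2.837 m × 167 = 1.1371×10⁻² m = 11.371 mm
tungsten: ΔL = 47×10⁻⁷ × 2.837 m × 167 = 2.2268×10⁻³ m = 2.2268 mm
difference = 11.371 − 2.2268 = 9.1442 mm

9.14 mm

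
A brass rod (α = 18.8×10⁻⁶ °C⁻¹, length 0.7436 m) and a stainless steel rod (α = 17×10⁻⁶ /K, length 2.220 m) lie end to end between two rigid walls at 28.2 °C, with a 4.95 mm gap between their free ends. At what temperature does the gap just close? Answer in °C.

Gap closes when ΔL₁ + ΔL₂ = 4.95 mm = 4.95×10⁻³ m
(α₁L₁ + α₂L₂)ΔT = g
α₁L₁ + α₂L₂ = 18.8×10⁻⁶×0.7436 + 17×10⁻⁶×2.220 = 5.171968×10⁻⁵ m/K
ΔT = 4.95×10⁻³ / 5.171968×10⁻⁵ = 95.71 K
T = 28.2 + 95.71 = 123.91 °C

T = 124 °C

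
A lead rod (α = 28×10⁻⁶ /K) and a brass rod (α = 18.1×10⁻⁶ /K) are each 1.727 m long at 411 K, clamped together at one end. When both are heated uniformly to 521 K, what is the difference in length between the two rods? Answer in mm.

1.88 mm

ΔT = 110 K
lead: ΔL = 28×10⁻⁶ × 1.727 m × 110 = 5.3192×10⁻³ m = 5.3192 mm
brass: ΔL = 18.1×10⁻⁶ × 1.727 m × 110 = 3.4385×10⁻³ m = 3.4385 mm
difference = 5.3192 − 3.4385 = 1.8807 mm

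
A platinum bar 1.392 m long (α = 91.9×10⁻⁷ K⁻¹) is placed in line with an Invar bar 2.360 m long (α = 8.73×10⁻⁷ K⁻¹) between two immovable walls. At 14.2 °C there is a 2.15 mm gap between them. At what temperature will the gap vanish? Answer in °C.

α₁L₁ = 1.279248×10⁻⁵ m/K, α₂L₂ = 2.06028×10⁻⁶ m/K → total 1.485276×10⁻⁵ m/K
ΔT = g/(α₁L₁+α₂L₂) = 2.15×10⁻³ / 1.485276×10⁻⁵ = 144.75 K
T = 14.2 + 144.75 = 158.95 °C

T = 159 °C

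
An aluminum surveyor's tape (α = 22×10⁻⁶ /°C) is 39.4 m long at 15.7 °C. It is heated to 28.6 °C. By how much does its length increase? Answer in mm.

ΔL = 11.2 mm

|ΔT| = |28.6 − 15.7| = 12.9 K
ΔL = αL₀ΔT = (22×10⁻⁶)(39.4)(12.9) = 1.12×10⁻² m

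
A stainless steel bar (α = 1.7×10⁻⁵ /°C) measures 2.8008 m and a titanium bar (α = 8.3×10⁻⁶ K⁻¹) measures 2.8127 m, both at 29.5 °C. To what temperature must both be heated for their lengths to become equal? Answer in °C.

L₁(1 + α₁ΔT) = L₂(1 + α₂ΔT) ⇒ ΔT = (L₂ − L₁)/(α₁L₁ − α₂L₂)
L₂ − L₁ = 2.8127 − 2.8008 = 1.19×10⁻² m
α₁L₁ − α₂L₂ = 1.7×10⁻⁵×2.8008 − 8.3×10⁻⁶×2.8127 = 2.426819×10⁻⁵ m/K
ΔT = 1.19×10⁻² / 2.426819×10⁻⁵ = 490.354 K
T = 29.5 + 490.354 = 519.854 °C

T = 519.9 °C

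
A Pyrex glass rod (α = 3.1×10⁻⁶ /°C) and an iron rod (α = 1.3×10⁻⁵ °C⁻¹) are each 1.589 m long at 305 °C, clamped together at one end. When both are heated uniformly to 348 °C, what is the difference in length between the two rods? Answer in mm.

ΔT = 43 K
Pyrex glass: ΔL = 3.1×10⁻⁶ × 1.589 m × 43 = 2.1181×10⁻⁴ m = 0.21181 mm
iron: ΔL = 1.3×10⁻⁵ × 1.589 m × 43 = 8.8825×10⁻⁴ m = 0.88825 mm
difference = 0.88825 − 0.21181 = 0.67644 mm

0.676 mm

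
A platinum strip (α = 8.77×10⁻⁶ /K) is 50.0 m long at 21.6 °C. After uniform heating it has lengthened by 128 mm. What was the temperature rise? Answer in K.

ΔT = 292 K

ΔL = αL₀ΔT ⇒ ΔT = ΔL / (αL₀)
ΔT = 128×10⁻³ m / (8.77×10⁻⁶ × 50.0 m) = 291.90 K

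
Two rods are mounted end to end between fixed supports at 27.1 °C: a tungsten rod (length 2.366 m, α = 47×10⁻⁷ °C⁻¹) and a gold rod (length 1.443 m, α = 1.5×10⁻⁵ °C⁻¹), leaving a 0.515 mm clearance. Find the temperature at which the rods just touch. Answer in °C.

T = 42.8 °C

Gap closes when ΔL₁ + ΔL₂ = 0.515 mm = 5.15×10⁻⁴ m
(α₁L₁ + α₂L₂)ΔT = g
α₁L₁ + α₂L₂ = 47×10⁻⁷×2.366 + 1.5×10⁻⁵×1.443 = 3.27652×10⁻⁵ m/K
ΔT = 5.15×10⁻⁴ / 3.27652×10⁻⁵ = 15.718 K
T = 27.1 + 15.718 = 42.818 °C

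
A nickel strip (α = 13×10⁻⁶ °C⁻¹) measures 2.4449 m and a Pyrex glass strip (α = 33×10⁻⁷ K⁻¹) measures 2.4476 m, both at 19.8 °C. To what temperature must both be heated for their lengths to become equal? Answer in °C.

T = 133.7 °C

L₁(1 + α₁ΔT) = L₂(1 + α₂ΔT) ⇒ ΔT = (L₂ − L₁)/(α₁L₁ − α₂L₂)
L₂ − L₁ = 2.4476 − 2.4449 = 2.70×10⁻³ m
α₁L₁ − α₂L₂ = 13×10⁻⁶×2.4449 − 33×10⁻⁷×2.4476 = 2.370662×10⁻⁵ m/K
ΔT = 2.70×10⁻³ / 2.370662×10⁻⁵ = 113.892 K
T = 19.8 + 113.892 = 133.692 °C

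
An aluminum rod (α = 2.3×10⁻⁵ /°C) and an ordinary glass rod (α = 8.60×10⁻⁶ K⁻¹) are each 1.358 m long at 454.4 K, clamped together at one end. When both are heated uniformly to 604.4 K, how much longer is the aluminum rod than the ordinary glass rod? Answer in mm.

ΔT = 150.0 K
aluminum: ΔL = 2.3×10⁻⁵ × 1.358 m × 150.0 = 4.6851×10⁻³ m = 4.6851 mm
ordinary glass: ΔL = 8.60×10⁻⁶ × 1.358 m × 150.0 = 1.7518×10⁻³ m = 1.7518 mm
difference = 4.6851 − 1.7518 = 2.9333 mm

2.93 mm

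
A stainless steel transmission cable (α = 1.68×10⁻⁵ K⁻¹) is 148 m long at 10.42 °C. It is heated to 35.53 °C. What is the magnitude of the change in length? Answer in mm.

ΔL = 62.4 mm

|ΔT| = |35.53 − 10.42| = 25.11 K
ΔL = αL₀ΔT = (1.68×10⁻⁵)(148)(25.11) = 6.24×10⁻² m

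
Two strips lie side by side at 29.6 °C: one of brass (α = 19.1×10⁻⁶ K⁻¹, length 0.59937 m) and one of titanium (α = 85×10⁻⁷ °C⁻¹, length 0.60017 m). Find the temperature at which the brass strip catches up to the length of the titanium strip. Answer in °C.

T = 155.7 °C

Equal length when α₁L₁ΔT − α₂L₂ΔT = L₂ − L₁ = 8.00×10⁻⁴ m
α₁L₁ = 1.1447967×10⁻⁵, α₂L₂ = 5.101445×10⁻⁶ → Δ(αL) = 6.346522×10⁻⁶ m/K
ΔT = 8.00×10⁻⁴ / 6.346522×10⁻⁶ = 126.053 K, so T = 29.6 + 126.053 = 155.653 °C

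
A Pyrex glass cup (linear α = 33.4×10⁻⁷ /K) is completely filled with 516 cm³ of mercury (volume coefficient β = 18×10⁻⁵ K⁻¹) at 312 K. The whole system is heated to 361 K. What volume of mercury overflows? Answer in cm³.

The cup also expands: β_container ≈ 3α = 1.002×10⁻⁵ /K
Net overflow = V₀(β_liq − 3α_cont)ΔT
β − 3α = 1.80×10⁻⁴ − 1.002×10⁻⁵ = 1.6998×10⁻⁴ /K; ΔT = 49 K
ΔV = 516 × 1.6998×10⁻⁴ × 49 = 4.30 cm³

4.30 cm³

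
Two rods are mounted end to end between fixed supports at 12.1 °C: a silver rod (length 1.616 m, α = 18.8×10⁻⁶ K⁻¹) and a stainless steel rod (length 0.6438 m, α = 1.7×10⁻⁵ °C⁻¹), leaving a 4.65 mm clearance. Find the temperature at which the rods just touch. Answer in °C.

T = 125 °C

α₁L₁ = 3.03808×10⁻⁵ m/K, α₂L₂ = 1.09446×10⁻⁵ m/K → total 4.13254×10⁻⁵ m/K
ΔT = g/(α₁L₁+α₂L₂) = 4.65×10⁻³ / 4.13254×10⁻⁵ = 112.52 K
T = 12.1 + 112.52 = 124.62 °C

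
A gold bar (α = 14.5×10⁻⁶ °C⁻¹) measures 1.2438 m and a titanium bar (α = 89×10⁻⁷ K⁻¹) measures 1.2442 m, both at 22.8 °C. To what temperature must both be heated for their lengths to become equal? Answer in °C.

L₁(1 + α₁ΔT) = L₂(1 + α₂ΔT) ⇒ ΔT = (L₂ − L₁)/(α₁L₁ − α₂L₂)
L₂ − L₁ = 1.2442 − 1.2438 = 4.00×10⁻⁴ m
α₁L₁ − α₂L₂ = 14.5×10⁻⁶×1.2438 − 89×10⁻⁷×1.2442 = 6.96172×10⁻⁶ m/K
ΔT = 4.00×10⁻⁴ / 6.96172×10⁻⁶ = 57.4571 K
T = 22.8 + 57.4571 = 80.2571 °C

T = 80.26 °C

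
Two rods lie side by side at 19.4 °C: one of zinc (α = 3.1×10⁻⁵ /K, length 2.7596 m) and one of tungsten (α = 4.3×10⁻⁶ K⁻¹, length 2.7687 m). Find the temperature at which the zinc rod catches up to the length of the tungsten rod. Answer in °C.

L₁(1 + α₁ΔT) = L₂(1 + α₂ΔT) ⇒ ΔT = (L₂ − L₁)/(α₁L₁ − α₂L₂)
L₂ − L₁ = 2.7687 − 2.7596 = 9.10×10⁻³ m
α₁L₁ − α₂L₂ = 3.1×10⁻⁵×2.7596 − 4.3×10⁻⁶×2.7687 = 7.364219×10⁻⁵ m/K
ΔT = 9.10×10⁻³ / 7.364219×10⁻⁵ = 123.570 K
T = 19.4 + 123.570 = 142.970 °C

T = 143.0 °C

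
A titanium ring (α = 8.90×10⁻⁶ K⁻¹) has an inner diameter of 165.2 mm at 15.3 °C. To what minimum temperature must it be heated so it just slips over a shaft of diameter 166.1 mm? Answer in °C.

Required Δd = 166.1 − 165.2 = 0.9 mm
Δd = αd₀ΔT ⇒ ΔT = Δd/(αd₀) = 0.9 / (8.90×10⁻⁶ × 165.2) = 612.13 K
T_min = 15.3 + 612.13 = 627.43 °C

T = 627 °C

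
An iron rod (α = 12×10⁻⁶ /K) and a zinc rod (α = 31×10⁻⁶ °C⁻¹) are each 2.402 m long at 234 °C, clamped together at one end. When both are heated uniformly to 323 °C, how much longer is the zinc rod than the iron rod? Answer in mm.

ΔT = 89 K
iron: ΔL = 12×10⁻⁶ × 2.402 m × 89 = 2.5653×10⁻³ m = 2.5653 mm
zinc: ΔL = 31×10⁻⁶ × 2.402 m × 89 = 6.6271×10⁻³ m = 6.6271 mm
difference = 6.6271 − 2.5653 = 4.0618 mm

4.06 mm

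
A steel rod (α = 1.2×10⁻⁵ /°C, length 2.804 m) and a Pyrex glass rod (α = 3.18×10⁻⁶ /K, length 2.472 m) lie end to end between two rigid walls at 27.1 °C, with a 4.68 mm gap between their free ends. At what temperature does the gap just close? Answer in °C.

Gap closes when ΔL₁ + ΔL₂ = 4.68 mm = 4.68×10⁻³ m
(α₁L₁ + α₂L₂)ΔT = g
α₁L₁ + α₂L₂ = 1.2×10⁻⁵×2.804 + 3.18×10⁻⁶×2.472 = 4.150896×10⁻⁵ m/K
ΔT = 4.68×10⁻³ / 4.150896×10⁻⁵ = 112.75 K
T = 27.1 + 112.75 = 139.85 °C

T = 140 °C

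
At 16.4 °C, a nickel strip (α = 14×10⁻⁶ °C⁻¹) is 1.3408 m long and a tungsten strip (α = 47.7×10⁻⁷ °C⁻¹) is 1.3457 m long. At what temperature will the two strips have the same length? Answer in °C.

T = 413.1 °C

Equal length when α₁L₁ΔT − α₂L₂ΔT = L₂ − L₁ = 4.90×10⁻³ m
α₁L₁ = 1.87712×10⁻⁵, α₂L₂ = 6.418989×10⁻⁶ → Δ(αL) = 1.2352211×10⁻⁵ m/K
ΔT = 4.90×10⁻³ / 1.2352211×10⁻⁵ = 396.690 K, so T = 16.4 + 396.690 = 413.090 °C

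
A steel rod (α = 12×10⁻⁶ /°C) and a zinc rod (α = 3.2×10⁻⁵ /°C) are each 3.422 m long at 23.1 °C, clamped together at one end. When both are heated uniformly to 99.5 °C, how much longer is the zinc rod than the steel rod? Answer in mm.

ΔT = 76.4 K
steel: ΔL = 12×10⁻⁶ × 3.422 m × 76.4 = 3.1373×10⁻³ m = 3.1373 mm
zinc: ΔL = 3.2×10⁻⁵ × 3.422 m × 76.4 = 8.3661×10⁻³ m = 8.3661 mm
difference = 8.3661 − 3.1373 = 5.2288 mm

5.23 mm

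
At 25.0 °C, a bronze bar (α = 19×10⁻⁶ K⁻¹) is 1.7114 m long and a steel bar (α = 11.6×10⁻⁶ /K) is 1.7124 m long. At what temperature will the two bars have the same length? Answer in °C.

T = 104.0 °C

L₁(1 + α₁ΔT) = L₂(1 + α₂ΔT) ⇒ ΔT = (L₂ − L₁)/(α₁L₁ − α₂L₂)
L₂ − L₁ = 1.7124 − 1.7114 = 1.00×10⁻³ m
α₁L₁ − α₂L₂ = 19×10⁻⁶×1.7114 − 11.6×10⁻⁶×1.7124 = 1.265276×10⁻⁵ m/K
ΔT = 1.00×10⁻³ / 1.265276×10⁻⁵ = 79.034 K
T = 25.0 + 79.034 = 104.034 °C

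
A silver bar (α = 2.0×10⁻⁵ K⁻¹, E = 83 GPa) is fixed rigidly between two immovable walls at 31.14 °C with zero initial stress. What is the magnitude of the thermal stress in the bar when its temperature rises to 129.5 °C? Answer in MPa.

σ = 163 MPa

Fully constrained: the free strain ε = αΔT is blocked, so σ = Eε = EαΔT.
|ΔT| = 98.36 K
σ = 83.0×10⁹ × 2.0×10⁻⁵ × 98.36 = 1.63×10⁸ Pa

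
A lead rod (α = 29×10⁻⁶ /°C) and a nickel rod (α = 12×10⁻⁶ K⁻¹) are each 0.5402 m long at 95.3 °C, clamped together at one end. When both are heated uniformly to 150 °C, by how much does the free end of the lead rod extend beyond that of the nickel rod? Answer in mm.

ΔT = 54.7 K
lead: ΔL = 29×10⁻⁶ × 0.5402 m × 54.7 = 8.5692×10⁻⁴ m = 0.85692 mm
nickel: ΔL = 12×10⁻⁶ × 0.5402 m × 54.7 = 3.5459×10⁻⁴ m = 0.35459 mm
difference = 0.85692 − 0.35459 = 0.50233 mm

0.502 mm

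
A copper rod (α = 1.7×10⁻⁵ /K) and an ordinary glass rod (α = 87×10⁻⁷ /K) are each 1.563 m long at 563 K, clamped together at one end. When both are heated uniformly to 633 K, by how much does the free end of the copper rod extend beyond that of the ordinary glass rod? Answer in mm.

ΔT = 70 K
copper: ΔL = 1.7×10⁻⁵ × 1.563 m × 70 = 1.8600×10⁻³ m = 1.8600 mm
ordinary glass: ΔL = 87×10⁻⁷ × 1.563 m × 70 = 9.5187×10⁻⁴ m = 0.95187 mm
difference = 1.8600 − 0.95187 = 0.90813 mm

0.908 mm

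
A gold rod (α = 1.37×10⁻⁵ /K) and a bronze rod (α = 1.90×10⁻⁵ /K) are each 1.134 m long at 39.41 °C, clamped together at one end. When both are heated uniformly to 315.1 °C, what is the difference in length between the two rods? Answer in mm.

ΔT = 275.69 K
gold: ΔL = 1.37×10⁻⁵ × 1.134 m × 275.69 = 4.2831×10⁻³ m = 4.2831 mm
bronze: ΔL = 1.90×10⁻⁵ × 1.134 m × 275.69 = 5.9400×10⁻³ m = 5.9400 mm
difference = 5.9400 − 4.2831 = 1.6569 mm

1.66 mm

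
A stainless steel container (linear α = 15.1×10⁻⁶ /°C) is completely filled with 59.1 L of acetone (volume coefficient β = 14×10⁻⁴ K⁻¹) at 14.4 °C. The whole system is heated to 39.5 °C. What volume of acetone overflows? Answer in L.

The container also expands: β_container ≈ 3α = 4.53×10⁻⁵ /K
Net overflow = V₀(β_liq − 3α_cont)ΔT
β − 3α = 1.40×10⁻³ − 4.53×10⁻⁵ = 1.3547×10⁻³ /K; ΔT = 25.1 K
ΔV = 59.1 × 1.3547×10⁻³ × 25.1 = 2.01 L

2.01 L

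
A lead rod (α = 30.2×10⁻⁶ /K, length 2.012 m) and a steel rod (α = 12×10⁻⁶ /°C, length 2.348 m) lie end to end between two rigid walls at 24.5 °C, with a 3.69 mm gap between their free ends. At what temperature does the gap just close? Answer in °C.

T = 66.0 °C

α₁L₁ = 6.07624×10⁻⁵ m/K, α₂L₂ = 2.8176×10⁻⁵ m/K → total 8.89384×10⁻⁵ m/K
ΔT = g/(α₁L₁+α₂L₂) = 3.69×10⁻³ / 8.89384×10⁻⁵ = 41.489 K
T = 24.5 + 41.489 = 65.989 °C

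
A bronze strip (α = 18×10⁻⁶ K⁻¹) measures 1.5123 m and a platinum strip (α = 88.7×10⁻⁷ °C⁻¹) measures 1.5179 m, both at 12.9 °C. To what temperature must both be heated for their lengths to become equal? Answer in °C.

T = 419.9 °C

Equal length when α₁L₁ΔT − α₂L₂ΔT = L₂ − L₁ = 5.60×10⁻³ m
α₁L₁ = 2.72214×10⁻⁵, α₂L₂ = 1.3463773×10⁻⁵ → Δ(αL) = 1.3757627×10⁻⁵ m/K
ΔT = 5.60×10⁻³ / 1.3757627×10⁻⁵ = 407.047 K, so T = 12.9 + 407.047 = 419.947 °C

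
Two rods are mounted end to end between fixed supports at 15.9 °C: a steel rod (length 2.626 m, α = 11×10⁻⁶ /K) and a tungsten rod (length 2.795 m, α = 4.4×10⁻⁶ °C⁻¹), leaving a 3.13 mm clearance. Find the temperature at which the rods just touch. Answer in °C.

Gap closes when ΔL₁ + ΔL₂ = 3.13 mm = 3.13×10⁻³ m
(α₁L₁ + α₂L₂)ΔT = g
α₁L₁ + α₂L₂ = 11×10⁻⁶×2.626 + 4.4×10⁻⁶×2.795 = 4.1184×10⁻⁵ m/K
ΔT = 3.13×10⁻³ / 4.1184×10⁻⁵ = 76.000 K
T = 15.9 + 76.000 = 91.900 °C

T = 91.9 °C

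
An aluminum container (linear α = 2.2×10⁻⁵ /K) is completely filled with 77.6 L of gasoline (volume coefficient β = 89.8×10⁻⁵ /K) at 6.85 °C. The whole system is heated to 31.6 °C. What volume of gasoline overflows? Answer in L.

1.60 L

The container also expands: β_container ≈ 3α = 6.6×10⁻⁵ /K
Net overflow = V₀(β_liq − 3α_cont)ΔT
β − 3α = 8.98×10⁻⁴ − 6.6×10⁻⁵ = 8.32×10⁻⁴ /K; ΔT = 24.75 K
ΔV = 77.6 × 8.32×10⁻⁴ × 24.75 = 1.60 L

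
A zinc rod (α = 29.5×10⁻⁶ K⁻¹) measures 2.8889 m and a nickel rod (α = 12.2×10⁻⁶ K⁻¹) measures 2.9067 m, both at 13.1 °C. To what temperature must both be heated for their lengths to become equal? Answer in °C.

T = 370.8 °C

L₁(1 + α₁ΔT) = L₂(1 + α₂ΔT) ⇒ ΔT = (L₂ − L₁)/(α₁L₁ − α₂L₂)
L₂ − L₁ = 2.9067 − 2.8889 = 1.78×10⁻² m
α₁L₁ − α₂L₂ = 29.5×10⁻⁶×2.8889 − 12.2×10⁻⁶×2.9067 = 4.976081×10⁻⁵ m/K
ΔT = 1.78×10⁻² / 4.976081×10⁻⁵ = 357.711 K
T = 13.1 + 357.711 = 370.811 °C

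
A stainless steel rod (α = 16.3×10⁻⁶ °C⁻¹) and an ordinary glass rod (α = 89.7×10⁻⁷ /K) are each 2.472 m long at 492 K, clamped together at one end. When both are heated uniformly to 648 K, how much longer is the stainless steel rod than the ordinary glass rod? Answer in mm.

ΔT = 156 K
stainless steel: ΔL = 16.3×10⁻⁶ × 2.472 m × 156 = 6.2858×10⁻³ m = 6.2858 mm
ordinary glass: ΔL = 89.7×10⁻⁷ × 2.472 m × 156 = 3.4591×10⁻³ m = 3.4591 mm
difference = 6.2858 − 3.4591 = 2.8267 mm

2.83 mm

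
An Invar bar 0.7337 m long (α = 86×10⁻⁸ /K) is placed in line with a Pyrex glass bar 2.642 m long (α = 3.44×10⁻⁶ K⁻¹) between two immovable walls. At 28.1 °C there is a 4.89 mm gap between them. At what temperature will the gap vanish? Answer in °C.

T = 531 °C

α₁L₁ = 6.30982×10⁻⁷ m/K, α₂L₂ = 9.08848×10⁻⁶ m/K → total 9.719462×10⁻⁶ m/K
ΔT = g/(α₁L₁+α₂L₂) = 4.89×10⁻³ / 9.719462×10⁻⁶ = 503.11 K
T = 28.1 + 503.11 = 531.21 °C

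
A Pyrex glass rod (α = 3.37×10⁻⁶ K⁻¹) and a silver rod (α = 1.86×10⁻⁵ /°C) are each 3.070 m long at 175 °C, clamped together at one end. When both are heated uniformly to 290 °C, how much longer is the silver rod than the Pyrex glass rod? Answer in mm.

5.38 mm

ΔT = 115 K
Pyrex glass: ΔL = 3.37×10⁻⁶ × 3.070 m × 115 = 1.1898×10⁻³ m = 1.1898 mm
silver: ΔL = 1.86×10⁻⁵ × 3.070 m × 115 = 6.5667×10⁻³ m = 6.5667 mm
difference = 6.5667 − 1.1898 = 5.3769 mm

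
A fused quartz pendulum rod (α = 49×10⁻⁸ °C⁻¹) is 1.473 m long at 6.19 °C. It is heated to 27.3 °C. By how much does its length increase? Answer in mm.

ΔL = 0.0152 mm

|ΔT| = |27.3 − 6.19| = 21.11 K
ΔL = αL₀ΔT = (49×10⁻⁸)(1.473)(21.11) = 1.52×10⁻⁵ m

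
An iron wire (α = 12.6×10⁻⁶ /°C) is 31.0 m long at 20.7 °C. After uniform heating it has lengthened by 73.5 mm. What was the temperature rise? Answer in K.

ΔL = αL₀ΔT ⇒ ΔT = ΔL / (αL₀)
ΔT = 73.5×10⁻³ m / (12.6×10⁻⁶ × 31.0 m) = 188.17 K

ΔT = 188 K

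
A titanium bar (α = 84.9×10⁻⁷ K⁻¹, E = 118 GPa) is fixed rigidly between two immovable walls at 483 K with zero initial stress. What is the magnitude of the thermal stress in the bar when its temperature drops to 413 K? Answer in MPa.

σ = 70.1 MPa

Fully constrained: the free strain ε = αΔT is blocked, so σ = Eε = EαΔT.
|ΔT| = 70 K
σ = 118×10⁹ × 84.9×10⁻⁷ × 70 = 7.01×10⁷ Pa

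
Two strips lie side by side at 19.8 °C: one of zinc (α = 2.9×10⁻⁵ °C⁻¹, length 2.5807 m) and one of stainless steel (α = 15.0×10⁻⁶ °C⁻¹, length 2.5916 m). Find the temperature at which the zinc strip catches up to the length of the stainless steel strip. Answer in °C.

Equal length when α₁L₁ΔT − α₂L₂ΔT = L₂ − L₁ = 1.09×10⁻² m
α₁L₁ = 7.48403×10⁻⁵, α₂L₂ = 3.8874×10⁻⁵ → Δ(αL) = 3.59663×10⁻⁵ m/K
ΔT = 1.09×10⁻² / 3.59663×10⁻⁵ = 303.061 K, so T = 19.8 + 303.061 = 322.861 °C

T = 322.9 °C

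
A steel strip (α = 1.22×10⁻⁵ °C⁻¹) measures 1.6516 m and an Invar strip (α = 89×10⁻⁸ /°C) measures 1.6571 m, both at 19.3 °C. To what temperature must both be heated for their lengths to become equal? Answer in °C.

T = 313.8 °C

L₁(1 + α₁ΔT) = L₂(1 + α₂ΔT) ⇒ ΔT = (L₂ − L₁)/(α₁L₁ − α₂L₂)
L₂ − L₁ = 1.6571 − 1.6516 = 5.50×10⁻³ m
α₁L₁ − α₂L₂ = 1.22×10⁻⁵×1.6516 − 89×10⁻⁸×1.6571 = 1.8674701×10⁻⁵ m/K
ΔT = 5.50×10⁻³ / 1.8674701×10⁻⁵ = 294.516 K
T = 19.3 + 294.516 = 313.816 °C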